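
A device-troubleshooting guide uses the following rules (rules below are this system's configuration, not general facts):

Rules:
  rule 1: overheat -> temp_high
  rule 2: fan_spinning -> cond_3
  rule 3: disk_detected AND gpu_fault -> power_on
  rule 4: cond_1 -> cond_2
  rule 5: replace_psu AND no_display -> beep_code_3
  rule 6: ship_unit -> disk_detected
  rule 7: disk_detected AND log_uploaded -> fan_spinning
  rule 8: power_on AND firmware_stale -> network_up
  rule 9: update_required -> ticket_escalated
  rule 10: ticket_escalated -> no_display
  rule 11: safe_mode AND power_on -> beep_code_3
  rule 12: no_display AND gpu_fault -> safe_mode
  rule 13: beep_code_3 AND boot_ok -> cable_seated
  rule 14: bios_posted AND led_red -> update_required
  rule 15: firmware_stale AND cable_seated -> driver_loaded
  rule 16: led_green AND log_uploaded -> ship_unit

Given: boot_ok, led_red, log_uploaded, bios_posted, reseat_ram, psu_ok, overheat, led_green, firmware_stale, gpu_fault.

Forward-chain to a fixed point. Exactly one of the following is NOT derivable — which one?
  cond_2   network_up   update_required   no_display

Round 1: rule 1 [overheat -> temp_high]; rule 14 [bios_posted AND led_red -> update_required]; rule 16 [led_green AND log_uploaded -> ship_unit]. New: temp_high, update_required, ship_unit.
Round 2: rule 6 [ship_unit -> disk_detected]; rule 9 [update_required -> ticket_escalated]. New: disk_detected, ticket_escalated.
Round 3: rule 3 [disk_detected AND gpu_fault -> power_on]; rule 7 [disk_detected AND log_uploaded -> fan_spinning]; rule 10 [ticket_escalated -> no_display]. New: power_on, fan_spinning, no_display.
Round 4: rule 2 [fan_spinning -> cond_3]; rule 8 [power_on AND firmware_stale -> network_up]; rule 12 [no_display AND gpu_fault -> safe_mode]. New: cond_3, network_up, safe_mode.
Round 5: rule 11 [safe_mode AND power_on -> beep_code_3]. New: beep_code_3.
Round 6: rule 13 [beep_code_3 AND boot_ok -> cable_seated]. New: cable_seated.
Round 7: rule 15 [firmware_stale AND cable_seated -> driver_loaded]. New: driver_loaded.
Derived: update_required (round 1), no_display (round 3), network_up (round 4). cond_2 never appears in any round.

cond_2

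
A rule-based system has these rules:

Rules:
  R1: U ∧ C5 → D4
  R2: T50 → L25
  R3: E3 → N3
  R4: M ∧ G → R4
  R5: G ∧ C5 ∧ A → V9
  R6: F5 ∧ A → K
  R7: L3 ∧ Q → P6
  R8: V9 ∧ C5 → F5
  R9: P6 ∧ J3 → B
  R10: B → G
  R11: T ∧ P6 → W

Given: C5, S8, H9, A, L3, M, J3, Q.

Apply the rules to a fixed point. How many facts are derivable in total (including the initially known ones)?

15

[1] R7 [L3 ∧ Q → P6]. ⇒ new: P6.
[2] R9 [P6 ∧ J3 → B]. ⇒ new: B.
[3] R10 [B → G]. ⇒ new: G.
[4] R4 [M ∧ G → R4]; R5 [G ∧ C5 ∧ A → V9]. ⇒ new: R4, V9.
[5] R8 [V9 ∧ C5 → F5]. ⇒ new: F5.
[6] R6 [F5 ∧ A → K]. ⇒ new: K.
Closure: {A, B, C5, F5, G, H9, J3, K, L3, M, P6, Q, R4, S8, V9} — 15 facts.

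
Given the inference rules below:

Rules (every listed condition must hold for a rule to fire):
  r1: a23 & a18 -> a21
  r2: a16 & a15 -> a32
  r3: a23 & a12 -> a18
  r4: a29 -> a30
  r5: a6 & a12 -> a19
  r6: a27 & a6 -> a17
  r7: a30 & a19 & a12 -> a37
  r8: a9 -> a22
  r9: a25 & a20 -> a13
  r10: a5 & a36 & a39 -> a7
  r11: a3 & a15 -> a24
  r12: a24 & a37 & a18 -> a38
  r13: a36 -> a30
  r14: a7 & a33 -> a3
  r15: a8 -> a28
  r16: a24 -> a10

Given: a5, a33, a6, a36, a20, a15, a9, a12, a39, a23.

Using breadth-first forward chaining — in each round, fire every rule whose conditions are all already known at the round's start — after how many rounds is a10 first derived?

[1] r3 [a23 & a12 -> a18]; r5 [a6 & a12 -> a19]; r8 [a9 -> a22]; r10 [a5 & a36 & a39 -> a7]; r13 [a36 -> a30]. ⇒ new: a18, a19, a22, a7, a30.
[2] r1 [a23 & a18 -> a21]; r7 [a30 & a19 & a12 -> a37]; r14 [a7 & a33 -> a3]. ⇒ new: a21, a37, a3.
[3] r11 [a3 & a15 -> a24]. ⇒ new: a24.
[4] r12 [a24 & a37 & a18 -> a38]; r16 [a24 -> a10]. ⇒ new: a38, a10.
a10 first appears in round 4.

4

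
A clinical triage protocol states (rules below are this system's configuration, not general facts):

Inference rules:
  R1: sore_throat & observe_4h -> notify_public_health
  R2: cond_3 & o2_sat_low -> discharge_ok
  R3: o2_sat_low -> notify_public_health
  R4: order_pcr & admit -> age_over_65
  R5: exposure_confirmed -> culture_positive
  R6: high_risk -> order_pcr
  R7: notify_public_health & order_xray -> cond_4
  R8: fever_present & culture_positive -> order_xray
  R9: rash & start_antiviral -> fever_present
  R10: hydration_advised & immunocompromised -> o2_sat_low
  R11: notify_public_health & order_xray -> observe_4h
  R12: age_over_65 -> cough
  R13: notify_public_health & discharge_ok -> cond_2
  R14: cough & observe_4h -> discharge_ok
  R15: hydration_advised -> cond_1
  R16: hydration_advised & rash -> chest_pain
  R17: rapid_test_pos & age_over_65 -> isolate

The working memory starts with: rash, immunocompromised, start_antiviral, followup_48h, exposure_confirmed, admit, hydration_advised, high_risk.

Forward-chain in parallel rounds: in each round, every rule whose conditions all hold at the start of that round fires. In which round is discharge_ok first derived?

4

Round 1: R5 [exposure_confirmed -> culture_positive]; R6 [high_risk -> order_pcr]; R9 [rash & start_antiviral -> fever_present]; R10 [hydration_advised & immunocompromised -> o2_sat_low]; R15 [hydration_advised -> cond_1]; R16 [hydration_advised & rash -> chest_pain]. Adds culture_positive, order_pcr, fever_present, o2_sat_low, cond_1, chest_pain.
Round 2: R3 [o2_sat_low -> notify_public_health]; R4 [order_pcr & admit -> age_over_65]; R8 [fever_present & culture_positive -> order_xray]. Adds notify_public_health, age_over_65, order_xray.
Round 3: R7 [notify_public_health & order_xray -> cond_4]; R11 [notify_public_health & order_xray -> observe_4h]; R12 [age_over_65 -> cough]. Adds cond_4, observe_4h, cough.
Round 4: R14 [cough & observe_4h -> discharge_ok]. Adds discharge_ok.
discharge_ok first appears in round 4.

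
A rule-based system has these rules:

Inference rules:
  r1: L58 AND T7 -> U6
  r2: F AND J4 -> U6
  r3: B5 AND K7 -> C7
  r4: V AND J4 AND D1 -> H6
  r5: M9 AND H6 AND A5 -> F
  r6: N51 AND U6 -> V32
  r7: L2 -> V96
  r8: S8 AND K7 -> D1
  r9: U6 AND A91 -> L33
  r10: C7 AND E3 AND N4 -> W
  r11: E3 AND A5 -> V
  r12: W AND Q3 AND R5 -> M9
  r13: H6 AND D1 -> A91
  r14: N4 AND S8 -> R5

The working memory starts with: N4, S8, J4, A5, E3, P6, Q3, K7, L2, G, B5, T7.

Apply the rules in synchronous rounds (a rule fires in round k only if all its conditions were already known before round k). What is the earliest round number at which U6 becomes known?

Round 1: r3 [B5 AND K7 -> C7]; r7 [L2 -> V96]; r8 [S8 AND K7 -> D1]; r11 [E3 AND A5 -> V]; r14 [N4 AND S8 -> R5]. New: C7, V96, D1, V, R5.
Round 2: r4 [V AND J4 AND D1 -> H6]; r10 [C7 AND E3 AND N4 -> W]. New: H6, W.
Round 3: r12 [W AND Q3 AND R5 -> M9]; r13 [H6 AND D1 -> A91]. New: M9, A91.
Round 4: r5 [M9 AND H6 AND A5 -> F]. New: F.
Round 5: r2 [F AND J4 -> U6]. New: U6.
U6 first appears in round 5.

5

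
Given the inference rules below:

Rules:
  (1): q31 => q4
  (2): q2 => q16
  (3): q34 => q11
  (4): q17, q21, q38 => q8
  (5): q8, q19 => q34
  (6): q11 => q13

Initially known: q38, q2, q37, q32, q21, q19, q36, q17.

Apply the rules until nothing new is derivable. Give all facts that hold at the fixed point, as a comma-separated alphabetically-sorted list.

q11, q13, q16, q17, q19, q2, q21, q32, q34, q36, q37, q38, q8

Round 1 — (2), (4), derive q16, q8.
Round 2 — (5), derive q34.
Round 3 — (3), derive q11.
Round 4 — (6), derive q13.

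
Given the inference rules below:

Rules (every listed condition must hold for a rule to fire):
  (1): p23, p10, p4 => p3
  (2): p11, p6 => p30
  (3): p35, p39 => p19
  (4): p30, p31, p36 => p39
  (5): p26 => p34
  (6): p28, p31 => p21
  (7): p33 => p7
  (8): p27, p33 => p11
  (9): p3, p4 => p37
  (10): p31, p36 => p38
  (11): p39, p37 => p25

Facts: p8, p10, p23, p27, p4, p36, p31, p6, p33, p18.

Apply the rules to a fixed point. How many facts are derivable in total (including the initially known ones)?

Round 1: (1) [p23, p10, p4 => p3]; (7) [p33 => p7]; (8) [p27, p33 => p11]; (10) [p31, p36 => p38]. Adds p3, p7, p11, p38.
Round 2: (2) [p11, p6 => p30]; (9) [p3, p4 => p37]. Adds p30, p37.
Round 3: (4) [p30, p31, p36 => p39]. Adds p39.
Round 4: (11) [p39, p37 => p25]. Adds p25.
Closure: {p10, p11, p18, p23, p25, p27, p3, p30, p31, p33, p36, p37, p38, p39, p4, p6, p7, p8} — 18 facts.

18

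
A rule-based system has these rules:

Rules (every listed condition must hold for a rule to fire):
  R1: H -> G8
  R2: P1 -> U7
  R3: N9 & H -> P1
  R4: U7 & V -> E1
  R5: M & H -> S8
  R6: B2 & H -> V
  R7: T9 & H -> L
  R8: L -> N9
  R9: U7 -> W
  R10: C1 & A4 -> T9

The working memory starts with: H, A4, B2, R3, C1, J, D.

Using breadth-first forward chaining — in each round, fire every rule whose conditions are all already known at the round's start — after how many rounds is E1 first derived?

6

Round 1 — R1, R6, R10, derive G8, V, T9.
Round 2 — R7, derive L.
Round 3 — R8, derive N9.
Round 4 — R3, derive P1.
Round 5 — R2, derive U7.
Round 6 — R4, R9, derive E1, W.
E1 first appears in round 6.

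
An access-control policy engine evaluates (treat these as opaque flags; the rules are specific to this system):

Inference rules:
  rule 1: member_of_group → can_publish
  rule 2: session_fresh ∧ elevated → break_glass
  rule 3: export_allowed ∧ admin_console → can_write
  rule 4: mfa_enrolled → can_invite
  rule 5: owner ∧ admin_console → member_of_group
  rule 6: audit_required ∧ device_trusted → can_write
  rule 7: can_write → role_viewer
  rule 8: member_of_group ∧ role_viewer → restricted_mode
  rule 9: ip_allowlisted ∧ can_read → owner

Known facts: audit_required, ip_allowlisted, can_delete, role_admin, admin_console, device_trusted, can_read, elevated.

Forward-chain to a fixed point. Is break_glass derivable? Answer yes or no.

no

Round 1 fires rule 6, rule 9, giving can_write, owner.
Round 2 fires rule 5, rule 7, giving member_of_group, role_viewer.
Round 3 fires rule 1, rule 8, giving can_publish, restricted_mode.
Fixed point reached. break_glass is concluded only by rule 2; rule 2 needs session_fresh (never derived).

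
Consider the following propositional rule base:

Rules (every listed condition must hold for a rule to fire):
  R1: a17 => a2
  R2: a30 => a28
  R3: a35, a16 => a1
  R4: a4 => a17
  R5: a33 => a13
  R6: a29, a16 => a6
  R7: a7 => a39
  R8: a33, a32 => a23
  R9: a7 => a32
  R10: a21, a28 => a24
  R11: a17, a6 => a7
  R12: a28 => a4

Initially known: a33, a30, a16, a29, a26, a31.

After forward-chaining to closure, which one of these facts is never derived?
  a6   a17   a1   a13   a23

Round 1 fires R2, R5, R6, giving a28, a13, a6.
Round 2 fires R12, giving a4.
Round 3 fires R4, giving a17.
Round 4 fires R1, R11, giving a2, a7.
Round 5 fires R7, R9, giving a39, a32.
Round 6 fires R8, giving a23.
Derived: a6 (round 1), a13 (round 1), a23 (round 6), a17 (round 3). a1 never appears in any round.

a1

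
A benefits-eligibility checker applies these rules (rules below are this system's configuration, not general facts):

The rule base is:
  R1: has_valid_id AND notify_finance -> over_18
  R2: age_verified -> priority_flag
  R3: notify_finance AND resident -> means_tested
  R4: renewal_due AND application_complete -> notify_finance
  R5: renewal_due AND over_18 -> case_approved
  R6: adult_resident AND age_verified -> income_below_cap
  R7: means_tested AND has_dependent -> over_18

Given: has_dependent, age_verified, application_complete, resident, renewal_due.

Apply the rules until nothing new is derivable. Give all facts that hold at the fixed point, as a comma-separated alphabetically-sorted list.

age_verified, application_complete, case_approved, has_dependent, means_tested, notify_finance, over_18, priority_flag, renewal_due, resident

Round 1: R2 [age_verified -> priority_flag]; R4 [renewal_due AND application_complete -> notify_finance]. Adds priority_flag, notify_finance.
Round 2: R3 [notify_finance AND resident -> means_tested]. Adds means_tested.
Round 3: R7 [means_tested AND has_dependent -> over_18]. Adds over_18.
Round 4: R5 [renewal_due AND over_18 -> case_approved]. Adds case_approved.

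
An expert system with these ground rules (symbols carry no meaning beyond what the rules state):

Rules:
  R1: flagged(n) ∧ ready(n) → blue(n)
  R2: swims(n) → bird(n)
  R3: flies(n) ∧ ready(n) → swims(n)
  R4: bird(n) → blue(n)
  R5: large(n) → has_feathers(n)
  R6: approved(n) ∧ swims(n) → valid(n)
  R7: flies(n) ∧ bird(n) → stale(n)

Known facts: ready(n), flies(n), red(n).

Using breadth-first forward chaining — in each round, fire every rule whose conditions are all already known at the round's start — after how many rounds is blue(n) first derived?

3

Round 1: R3 [flies(n) ∧ ready(n) → swims(n)]. New: swims(n).
Round 2: R2 [swims(n) → bird(n)]. New: bird(n).
Round 3: R4 [bird(n) → blue(n)]; R7 [flies(n) ∧ bird(n) → stale(n)]. New: blue(n), stale(n).
blue(n) first appears in round 3.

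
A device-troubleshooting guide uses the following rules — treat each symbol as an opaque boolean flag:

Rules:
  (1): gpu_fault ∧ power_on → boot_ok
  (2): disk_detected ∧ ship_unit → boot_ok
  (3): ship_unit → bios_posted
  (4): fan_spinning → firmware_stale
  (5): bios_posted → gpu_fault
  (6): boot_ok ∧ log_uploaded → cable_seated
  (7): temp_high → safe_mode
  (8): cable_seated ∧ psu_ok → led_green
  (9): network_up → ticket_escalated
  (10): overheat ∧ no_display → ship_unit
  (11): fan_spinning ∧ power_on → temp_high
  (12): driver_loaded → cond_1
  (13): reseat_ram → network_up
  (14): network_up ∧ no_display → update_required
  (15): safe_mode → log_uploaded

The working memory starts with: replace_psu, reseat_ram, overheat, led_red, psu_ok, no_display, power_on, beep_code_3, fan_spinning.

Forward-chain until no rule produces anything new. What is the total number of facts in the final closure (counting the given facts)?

22

Round 1: (4) [fan_spinning → firmware_stale]; (10) [overheat ∧ no_display → ship_unit]; (11) [fan_spinning ∧ power_on → temp_high]; (13) [reseat_ram → network_up]. Adds firmware_stale, ship_unit, temp_high, network_up.
Round 2: (3) [ship_unit → bios_posted]; (7) [temp_high → safe_mode]; (9) [network_up → ticket_escalated]; (14) [network_up ∧ no_display → update_required]. Adds bios_posted, safe_mode, ticket_escalated, update_required.
Round 3: (5) [bios_posted → gpu_fault]; (15) [safe_mode → log_uploaded]. Adds gpu_fault, log_uploaded.
Round 4: (1) [gpu_fault ∧ power_on → boot_ok]. Adds boot_ok.
Round 5: (6) [boot_ok ∧ log_uploaded → cable_seated]. Adds cable_seated.
Round 6: (8) [cable_seated ∧ psu_ok → led_green]. Adds led_green.
Closure: {beep_code_3, bios_posted, boot_ok, cable_seated, fan_spinning, firmware_stale, gpu_fault, led_green, led_red, log_uploaded, network_up, no_display, overheat, power_on, psu_ok, replace_psu, reseat_ram, safe_mode, ship_unit, temp_high, ticket_escalated, update_required} — 22 facts.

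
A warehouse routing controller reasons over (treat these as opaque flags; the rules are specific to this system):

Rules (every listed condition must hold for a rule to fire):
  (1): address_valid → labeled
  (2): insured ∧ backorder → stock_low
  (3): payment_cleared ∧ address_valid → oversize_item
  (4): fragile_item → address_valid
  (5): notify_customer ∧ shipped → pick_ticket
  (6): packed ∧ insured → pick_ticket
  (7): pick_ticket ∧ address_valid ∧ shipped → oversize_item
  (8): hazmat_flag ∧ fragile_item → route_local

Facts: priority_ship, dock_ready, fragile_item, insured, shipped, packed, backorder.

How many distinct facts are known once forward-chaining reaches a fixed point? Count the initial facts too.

Round 1: (2) [insured ∧ backorder → stock_low]; (4) [fragile_item → address_valid]; (6) [packed ∧ insured → pick_ticket]. New: stock_low, address_valid, pick_ticket.
Round 2: (1) [address_valid → labeled]; (7) [pick_ticket ∧ address_valid ∧ shipped → oversize_item]. New: labeled, oversize_item.
Closure: {address_valid, backorder, dock_ready, fragile_item, insured, labeled, oversize_item, packed, pick_ticket, priority_ship, shipped, stock_low} — 12 facts.

12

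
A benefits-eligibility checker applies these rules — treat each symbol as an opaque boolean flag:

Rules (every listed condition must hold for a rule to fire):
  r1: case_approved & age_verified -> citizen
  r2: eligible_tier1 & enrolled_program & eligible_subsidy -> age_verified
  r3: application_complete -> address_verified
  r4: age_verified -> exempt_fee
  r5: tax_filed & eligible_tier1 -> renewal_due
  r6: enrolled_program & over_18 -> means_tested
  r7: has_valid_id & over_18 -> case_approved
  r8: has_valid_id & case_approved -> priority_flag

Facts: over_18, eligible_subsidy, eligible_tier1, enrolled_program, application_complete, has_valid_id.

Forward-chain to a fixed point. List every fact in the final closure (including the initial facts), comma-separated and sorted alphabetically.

address_verified, age_verified, application_complete, case_approved, citizen, eligible_subsidy, eligible_tier1, enrolled_program, exempt_fee, has_valid_id, means_tested, over_18, priority_flag

Round 1 — r2, r3, r6, r7, derive age_verified, address_verified, means_tested, case_approved.
Round 2 — r1, r4, r8, derive citizen, exempt_fee, priority_flag.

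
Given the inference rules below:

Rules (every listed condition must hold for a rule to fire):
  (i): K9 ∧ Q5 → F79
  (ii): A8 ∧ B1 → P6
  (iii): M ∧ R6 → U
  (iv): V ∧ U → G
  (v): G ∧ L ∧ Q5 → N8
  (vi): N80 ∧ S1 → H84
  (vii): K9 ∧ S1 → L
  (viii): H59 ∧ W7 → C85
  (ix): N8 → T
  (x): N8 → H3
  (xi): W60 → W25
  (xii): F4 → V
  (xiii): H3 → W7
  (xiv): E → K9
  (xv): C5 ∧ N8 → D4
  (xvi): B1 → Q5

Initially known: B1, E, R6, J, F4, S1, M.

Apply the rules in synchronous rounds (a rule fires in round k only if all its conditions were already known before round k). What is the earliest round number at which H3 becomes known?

4

[1] (iii) [M ∧ R6 → U]; (xii) [F4 → V]; (xiv) [E → K9]; (xvi) [B1 → Q5]. ⇒ new: U, V, K9, Q5.
[2] (i) [K9 ∧ Q5 → F79]; (iv) [V ∧ U → G]; (vii) [K9 ∧ S1 → L]. ⇒ new: F79, G, L.
[3] (v) [G ∧ L ∧ Q5 → N8]. ⇒ new: N8.
[4] (ix) [N8 → T]; (x) [N8 → H3]. ⇒ new: T, H3.
H3 first appears in round 4.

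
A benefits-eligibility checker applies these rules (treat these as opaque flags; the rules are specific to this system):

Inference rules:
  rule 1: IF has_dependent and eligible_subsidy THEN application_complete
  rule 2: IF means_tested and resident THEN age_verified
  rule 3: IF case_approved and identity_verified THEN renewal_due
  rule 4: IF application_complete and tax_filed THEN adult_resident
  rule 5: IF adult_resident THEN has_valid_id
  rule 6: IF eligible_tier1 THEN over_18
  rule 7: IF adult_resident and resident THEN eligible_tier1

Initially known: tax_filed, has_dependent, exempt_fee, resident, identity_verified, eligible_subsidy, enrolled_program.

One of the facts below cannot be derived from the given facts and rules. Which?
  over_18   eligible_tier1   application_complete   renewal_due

Round 1: rule 1 [IF has_dependent and eligible_subsidy THEN application_complete]. Adds application_complete.
Round 2: rule 4 [IF application_complete and tax_filed THEN adult_resident]. Adds adult_resident.
Round 3: rule 5 [IF adult_resident THEN has_valid_id]; rule 7 [IF adult_resident and resident THEN eligible_tier1]. Adds has_valid_id, eligible_tier1.
Round 4: rule 6 [IF eligible_tier1 THEN over_18]. Adds over_18.
Derived: eligible_tier1 (round 3), over_18 (round 4), application_complete (round 1). renewal_due never appears in any round.

renewal_due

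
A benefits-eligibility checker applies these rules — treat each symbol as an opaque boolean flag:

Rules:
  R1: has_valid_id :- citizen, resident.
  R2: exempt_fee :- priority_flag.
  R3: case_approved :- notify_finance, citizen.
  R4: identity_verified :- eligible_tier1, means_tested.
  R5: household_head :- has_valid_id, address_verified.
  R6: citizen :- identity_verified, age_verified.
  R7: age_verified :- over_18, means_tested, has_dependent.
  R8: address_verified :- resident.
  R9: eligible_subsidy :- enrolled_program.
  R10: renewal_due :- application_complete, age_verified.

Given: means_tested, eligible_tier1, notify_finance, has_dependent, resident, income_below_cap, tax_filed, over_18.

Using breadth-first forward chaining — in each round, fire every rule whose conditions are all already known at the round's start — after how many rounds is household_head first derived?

4

[1] R4 [identity_verified :- eligible_tier1, means_tested.]; R7 [age_verified :- over_18, means_tested, has_dependent.]; R8 [address_verified :- resident.]. ⇒ new: identity_verified, age_verified, address_verified.
[2] R6 [citizen :- identity_verified, age_verified.]. ⇒ new: citizen.
[3] R1 [has_valid_id :- citizen, resident.]; R3 [case_approved :- notify_finance, citizen.]. ⇒ new: has_valid_id, case_approved.
[4] R5 [household_head :- has_valid_id, address_verified.]. ⇒ new: household_head.
household_head first appears in round 4.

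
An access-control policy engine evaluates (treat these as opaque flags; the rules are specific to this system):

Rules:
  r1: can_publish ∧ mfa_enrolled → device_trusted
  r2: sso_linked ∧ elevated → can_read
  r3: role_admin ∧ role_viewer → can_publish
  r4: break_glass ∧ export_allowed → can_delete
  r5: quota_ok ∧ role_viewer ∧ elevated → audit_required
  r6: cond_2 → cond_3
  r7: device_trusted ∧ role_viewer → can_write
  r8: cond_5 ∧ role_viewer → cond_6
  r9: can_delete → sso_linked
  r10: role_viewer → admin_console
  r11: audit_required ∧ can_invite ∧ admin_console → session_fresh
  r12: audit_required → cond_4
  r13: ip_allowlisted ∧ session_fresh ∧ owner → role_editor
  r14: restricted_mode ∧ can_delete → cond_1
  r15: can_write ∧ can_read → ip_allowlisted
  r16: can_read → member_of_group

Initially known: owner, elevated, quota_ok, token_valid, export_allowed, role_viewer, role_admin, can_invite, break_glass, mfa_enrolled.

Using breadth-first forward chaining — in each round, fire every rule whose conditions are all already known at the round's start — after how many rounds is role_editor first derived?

Round 1 fires r3, r4, r5, r10, giving can_publish, can_delete, audit_required, admin_console.
Round 2 fires r1, r9, r11, r12, giving device_trusted, sso_linked, session_fresh, cond_4.
Round 3 fires r2, r7, giving can_read, can_write.
Round 4 fires r15, r16, giving ip_allowlisted, member_of_group.
Round 5 fires r13, giving role_editor.
role_editor first appears in round 5.

5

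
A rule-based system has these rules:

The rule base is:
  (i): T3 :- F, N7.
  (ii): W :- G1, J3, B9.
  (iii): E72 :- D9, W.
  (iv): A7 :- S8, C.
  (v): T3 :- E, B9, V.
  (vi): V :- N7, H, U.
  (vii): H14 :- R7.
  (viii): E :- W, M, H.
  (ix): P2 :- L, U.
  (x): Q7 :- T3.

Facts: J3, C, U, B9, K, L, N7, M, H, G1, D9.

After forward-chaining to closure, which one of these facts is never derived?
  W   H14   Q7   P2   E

Round 1 — (ii), (vi), (ix), derive W, V, P2.
Round 2 — (iii), (viii), derive E72, E.
Round 3 — (v), derive T3.
Round 4 — (x), derive Q7.
Derived: W (round 1), Q7 (round 4), E (round 2), P2 (round 1). H14 never appears in any round.

H14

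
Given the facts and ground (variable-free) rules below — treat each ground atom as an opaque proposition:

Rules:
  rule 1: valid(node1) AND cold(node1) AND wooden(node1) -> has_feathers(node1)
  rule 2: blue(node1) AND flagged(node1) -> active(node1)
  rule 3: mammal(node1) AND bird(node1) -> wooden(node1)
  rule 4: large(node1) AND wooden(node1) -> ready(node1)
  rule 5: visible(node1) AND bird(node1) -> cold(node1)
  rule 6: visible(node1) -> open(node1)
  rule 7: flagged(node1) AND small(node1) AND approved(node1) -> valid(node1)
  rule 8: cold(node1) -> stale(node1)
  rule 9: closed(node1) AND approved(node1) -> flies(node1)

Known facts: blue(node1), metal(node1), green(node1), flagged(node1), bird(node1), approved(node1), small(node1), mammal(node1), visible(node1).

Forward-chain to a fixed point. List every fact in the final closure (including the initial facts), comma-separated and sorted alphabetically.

active(node1), approved(node1), bird(node1), blue(node1), cold(node1), flagged(node1), green(node1), has_feathers(node1), mammal(node1), metal(node1), open(node1), small(node1), stale(node1), valid(node1), visible(node1), wooden(node1)

Round 1: rule 2 [blue(node1) AND flagged(node1) -> active(node1)]; rule 3 [mammal(node1) AND bird(node1) -> wooden(node1)]; rule 5 [visible(node1) AND bird(node1) -> cold(node1)]; rule 6 [visible(node1) -> open(node1)]; rule 7 [flagged(node1) AND small(node1) AND approved(node1) -> valid(node1)]. Adds active(node1), wooden(node1), cold(node1), open(node1), valid(node1).
Round 2: rule 1 [valid(node1) AND cold(node1) AND wooden(node1) -> has_feathers(node1)]; rule 8 [cold(node1) -> stale(node1)]. Adds has_feathers(node1), stale(node1).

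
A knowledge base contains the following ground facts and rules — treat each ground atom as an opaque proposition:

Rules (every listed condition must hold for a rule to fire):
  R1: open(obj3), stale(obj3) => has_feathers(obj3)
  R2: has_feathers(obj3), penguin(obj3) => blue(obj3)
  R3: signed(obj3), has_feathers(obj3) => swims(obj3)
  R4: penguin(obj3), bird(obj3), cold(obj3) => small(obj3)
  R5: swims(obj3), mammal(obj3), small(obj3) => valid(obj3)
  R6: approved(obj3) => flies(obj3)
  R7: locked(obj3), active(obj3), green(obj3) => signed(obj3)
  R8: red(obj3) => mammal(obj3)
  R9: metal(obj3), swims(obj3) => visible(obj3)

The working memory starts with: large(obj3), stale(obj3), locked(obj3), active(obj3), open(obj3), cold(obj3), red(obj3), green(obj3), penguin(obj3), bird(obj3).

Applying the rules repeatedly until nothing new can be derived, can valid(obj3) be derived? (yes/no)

Round 1 fires R1, R4, R7, R8, giving has_feathers(obj3), small(obj3), signed(obj3), mammal(obj3).
Round 2 fires R2, R3, giving blue(obj3), swims(obj3).
Round 3 fires R5, giving valid(obj3).
valid(obj3) appears in round 3, so it is derivable.

yes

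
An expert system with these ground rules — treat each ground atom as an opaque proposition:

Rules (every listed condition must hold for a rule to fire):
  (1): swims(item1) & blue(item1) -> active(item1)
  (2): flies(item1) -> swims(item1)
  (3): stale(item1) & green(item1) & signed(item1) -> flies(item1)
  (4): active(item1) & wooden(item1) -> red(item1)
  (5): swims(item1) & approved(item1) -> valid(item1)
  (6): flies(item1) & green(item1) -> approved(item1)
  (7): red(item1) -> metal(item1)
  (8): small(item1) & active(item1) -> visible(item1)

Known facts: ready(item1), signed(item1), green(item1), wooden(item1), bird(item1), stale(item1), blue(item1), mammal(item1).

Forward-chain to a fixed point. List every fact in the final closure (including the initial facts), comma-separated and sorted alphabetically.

active(item1), approved(item1), bird(item1), blue(item1), flies(item1), green(item1), mammal(item1), metal(item1), ready(item1), red(item1), signed(item1), stale(item1), swims(item1), valid(item1), wooden(item1)

Round 1 — (3), derive flies(item1).
Round 2 — (2), (6), derive swims(item1), approved(item1).
Round 3 — (1), (5), derive active(item1), valid(item1).
Round 4 — (4), derive red(item1).
Round 5 — (7), derive metal(item1).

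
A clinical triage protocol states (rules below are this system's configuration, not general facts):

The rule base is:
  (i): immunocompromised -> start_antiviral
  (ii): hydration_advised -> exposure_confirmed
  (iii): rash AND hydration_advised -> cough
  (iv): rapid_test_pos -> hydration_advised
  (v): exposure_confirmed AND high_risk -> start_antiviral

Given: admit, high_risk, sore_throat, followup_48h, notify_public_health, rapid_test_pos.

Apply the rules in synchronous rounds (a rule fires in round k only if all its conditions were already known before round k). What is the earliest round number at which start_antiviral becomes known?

3

Round 1 fires (iv), giving hydration_advised.
Round 2 fires (ii), giving exposure_confirmed.
Round 3 fires (v), giving start_antiviral.
start_antiviral first appears in round 3.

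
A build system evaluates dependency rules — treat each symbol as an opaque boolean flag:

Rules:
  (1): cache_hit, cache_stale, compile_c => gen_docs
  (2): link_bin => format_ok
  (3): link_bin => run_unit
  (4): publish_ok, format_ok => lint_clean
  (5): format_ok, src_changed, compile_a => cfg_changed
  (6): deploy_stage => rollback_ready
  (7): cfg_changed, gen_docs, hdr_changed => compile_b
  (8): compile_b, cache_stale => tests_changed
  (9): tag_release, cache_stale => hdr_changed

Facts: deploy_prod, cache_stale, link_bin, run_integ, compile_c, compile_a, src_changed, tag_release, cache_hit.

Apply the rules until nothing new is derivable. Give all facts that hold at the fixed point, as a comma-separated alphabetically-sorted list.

[1] (1) [cache_hit, cache_stale, compile_c => gen_docs]; (2) [link_bin => format_ok]; (3) [link_bin => run_unit]; (9) [tag_release, cache_stale => hdr_changed]. ⇒ new: gen_docs, format_ok, run_unit, hdr_changed.
[2] (5) [format_ok, src_changed, compile_a => cfg_changed]. ⇒ new: cfg_changed.
[3] (7) [cfg_changed, gen_docs, hdr_changed => compile_b]. ⇒ new: compile_b.
[4] (8) [compile_b, cache_stale => tests_changed]. ⇒ new: tests_changed.

cache_hit, cache_stale, cfg_changed, compile_a, compile_b, compile_c, deploy_prod, format_ok, gen_docs, hdr_changed, link_bin, run_integ, run_unit, src_changed, tag_release, tests_changed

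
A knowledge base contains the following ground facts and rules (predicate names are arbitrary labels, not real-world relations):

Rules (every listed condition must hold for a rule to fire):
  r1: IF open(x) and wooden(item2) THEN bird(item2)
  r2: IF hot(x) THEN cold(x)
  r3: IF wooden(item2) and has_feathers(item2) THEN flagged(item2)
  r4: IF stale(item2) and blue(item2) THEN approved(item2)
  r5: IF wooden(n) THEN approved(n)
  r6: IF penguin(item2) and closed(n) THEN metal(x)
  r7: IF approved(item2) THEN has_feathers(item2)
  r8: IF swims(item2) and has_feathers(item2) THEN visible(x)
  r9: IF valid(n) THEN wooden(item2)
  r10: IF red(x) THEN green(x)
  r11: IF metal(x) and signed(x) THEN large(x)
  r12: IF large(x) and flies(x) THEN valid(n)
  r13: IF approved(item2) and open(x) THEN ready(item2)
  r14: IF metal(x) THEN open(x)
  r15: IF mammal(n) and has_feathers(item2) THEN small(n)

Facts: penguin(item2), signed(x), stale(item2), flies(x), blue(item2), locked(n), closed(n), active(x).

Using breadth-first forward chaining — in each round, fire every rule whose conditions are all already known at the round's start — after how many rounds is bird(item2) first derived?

Round 1 — r4, r6, derive approved(item2), metal(x).
Round 2 — r7, r11, r14, derive has_feathers(item2), large(x), open(x).
Round 3 — r12, r13, derive valid(n), ready(item2).
Round 4 — r9, derive wooden(item2).
Round 5 — r1, r3, derive bird(item2), flagged(item2).
bird(item2) first appears in round 5.

5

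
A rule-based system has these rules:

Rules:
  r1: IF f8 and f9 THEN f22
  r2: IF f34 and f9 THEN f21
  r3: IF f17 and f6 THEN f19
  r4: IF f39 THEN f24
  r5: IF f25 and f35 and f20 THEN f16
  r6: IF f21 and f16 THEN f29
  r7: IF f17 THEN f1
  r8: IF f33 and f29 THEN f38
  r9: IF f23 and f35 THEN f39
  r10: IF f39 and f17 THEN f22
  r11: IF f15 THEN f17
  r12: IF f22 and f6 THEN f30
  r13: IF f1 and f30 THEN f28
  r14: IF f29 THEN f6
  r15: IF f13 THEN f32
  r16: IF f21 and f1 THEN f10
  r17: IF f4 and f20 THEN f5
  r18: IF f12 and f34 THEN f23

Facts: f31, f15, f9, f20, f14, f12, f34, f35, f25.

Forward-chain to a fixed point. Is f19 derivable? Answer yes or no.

yes

Round 1 — r2, r5, r11, r18, derive f21, f16, f17, f23.
Round 2 — r6, r7, r9, derive f29, f1, f39.
Round 3 — r4, r10, r14, r16, derive f24, f22, f6, f10.
Round 4 — r3, r12, derive f19, f30.
Round 5 — r13, derive f28.
f19 appears in round 4, so it is derivable.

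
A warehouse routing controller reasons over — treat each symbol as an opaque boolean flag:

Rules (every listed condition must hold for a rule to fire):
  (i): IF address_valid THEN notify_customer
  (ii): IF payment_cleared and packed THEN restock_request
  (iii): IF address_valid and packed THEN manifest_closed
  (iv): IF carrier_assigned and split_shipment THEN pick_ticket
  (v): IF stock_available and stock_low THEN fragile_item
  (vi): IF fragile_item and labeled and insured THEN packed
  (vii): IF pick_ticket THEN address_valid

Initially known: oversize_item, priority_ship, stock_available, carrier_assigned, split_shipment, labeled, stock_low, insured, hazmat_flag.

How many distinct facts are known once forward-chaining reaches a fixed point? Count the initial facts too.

15

Round 1: (iv) [IF carrier_assigned and split_shipment THEN pick_ticket]; (v) [IF stock_available and stock_low THEN fragile_item]. Adds pick_ticket, fragile_item.
Round 2: (vi) [IF fragile_item and labeled and insured THEN packed]; (vii) [IF pick_ticket THEN address_valid]. Adds packed, address_valid.
Round 3: (i) [IF address_valid THEN notify_customer]; (iii) [IF address_valid and packed THEN manifest_closed]. Adds notify_customer, manifest_closed.
Closure: {address_valid, carrier_assigned, fragile_item, hazmat_flag, insured, labeled, manifest_closed, notify_customer, oversize_item, packed, pick_ticket, priority_ship, split_shipment, stock_available, stock_low} — 15 facts.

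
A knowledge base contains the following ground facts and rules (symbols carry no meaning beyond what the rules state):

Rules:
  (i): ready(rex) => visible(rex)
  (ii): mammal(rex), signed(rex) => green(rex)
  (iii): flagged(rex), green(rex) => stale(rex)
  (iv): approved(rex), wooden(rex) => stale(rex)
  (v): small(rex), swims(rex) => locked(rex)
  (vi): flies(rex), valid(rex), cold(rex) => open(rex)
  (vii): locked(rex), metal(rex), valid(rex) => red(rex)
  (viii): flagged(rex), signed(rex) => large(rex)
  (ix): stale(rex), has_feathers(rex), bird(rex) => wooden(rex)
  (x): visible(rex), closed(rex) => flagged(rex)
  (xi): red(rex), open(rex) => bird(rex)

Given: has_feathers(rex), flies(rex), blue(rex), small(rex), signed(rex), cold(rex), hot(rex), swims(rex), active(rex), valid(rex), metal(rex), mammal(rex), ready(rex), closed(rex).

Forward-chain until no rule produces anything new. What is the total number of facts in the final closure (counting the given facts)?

24

Round 1: (i) [ready(rex) => visible(rex)]; (ii) [mammal(rex), signed(rex) => green(rex)]; (v) [small(rex), swims(rex) => locked(rex)]; (vi) [flies(rex), valid(rex), cold(rex) => open(rex)]. Adds visible(rex), green(rex), locked(rex), open(rex).
Round 2: (vii) [locked(rex), metal(rex), valid(rex) => red(rex)]; (x) [visible(rex), closed(rex) => flagged(rex)]. Adds red(rex), flagged(rex).
Round 3: (iii) [flagged(rex), green(rex) => stale(rex)]; (viii) [flagged(rex), signed(rex) => large(rex)]; (xi) [red(rex), open(rex) => bird(rex)]. Adds stale(rex), large(rex), bird(rex).
Round 4: (ix) [stale(rex), has_feathers(rex), bird(rex) => wooden(rex)]. Adds wooden(rex).
Closure: {active(rex), bird(rex), blue(rex), closed(rex), cold(rex), flagged(rex), flies(rex), green(rex), has_feathers(rex), hot(rex), large(rex), locked(rex), mammal(rex), metal(rex), open(rex), ready(rex), red(rex), signed(rex), small(rex), stale(rex), swims(rex), valid(rex), visible(rex), wooden(rex)} — 24 facts.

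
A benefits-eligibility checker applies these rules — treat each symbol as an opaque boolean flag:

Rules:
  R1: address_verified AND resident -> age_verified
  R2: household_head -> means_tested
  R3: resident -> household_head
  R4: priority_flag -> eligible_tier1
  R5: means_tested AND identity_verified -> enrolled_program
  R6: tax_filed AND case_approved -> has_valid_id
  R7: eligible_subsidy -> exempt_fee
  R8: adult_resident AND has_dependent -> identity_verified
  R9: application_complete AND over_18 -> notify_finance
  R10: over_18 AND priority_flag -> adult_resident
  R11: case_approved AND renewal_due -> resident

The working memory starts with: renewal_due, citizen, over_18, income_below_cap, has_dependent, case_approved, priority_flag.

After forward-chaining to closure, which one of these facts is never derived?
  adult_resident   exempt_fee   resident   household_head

exempt_fee

Round 1: R4 [priority_flag -> eligible_tier1]; R10 [over_18 AND priority_flag -> adult_resident]; R11 [case_approved AND renewal_due -> resident]. Adds eligible_tier1, adult_resident, resident.
Round 2: R3 [resident -> household_head]; R8 [adult_resident AND has_dependent -> identity_verified]. Adds household_head, identity_verified.
Round 3: R2 [household_head -> means_tested]. Adds means_tested.
Round 4: R5 [means_tested AND identity_verified -> enrolled_program]. Adds enrolled_program.
Derived: resident (round 1), household_head (round 2), adult_resident (round 1). exempt_fee never appears in any round.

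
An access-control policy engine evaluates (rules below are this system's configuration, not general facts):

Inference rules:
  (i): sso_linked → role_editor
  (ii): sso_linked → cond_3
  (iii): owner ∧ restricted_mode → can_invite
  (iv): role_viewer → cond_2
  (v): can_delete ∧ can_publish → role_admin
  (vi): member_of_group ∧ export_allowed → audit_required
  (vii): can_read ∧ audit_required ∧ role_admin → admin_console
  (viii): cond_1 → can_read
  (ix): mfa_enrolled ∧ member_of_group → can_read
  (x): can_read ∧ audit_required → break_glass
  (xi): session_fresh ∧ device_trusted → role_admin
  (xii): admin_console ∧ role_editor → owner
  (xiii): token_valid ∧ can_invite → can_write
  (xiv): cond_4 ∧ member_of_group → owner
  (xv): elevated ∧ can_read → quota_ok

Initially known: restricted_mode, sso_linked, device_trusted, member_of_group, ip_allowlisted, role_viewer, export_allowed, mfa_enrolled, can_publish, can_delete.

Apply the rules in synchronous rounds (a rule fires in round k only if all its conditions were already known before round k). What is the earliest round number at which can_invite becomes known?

[1] (i) [sso_linked → role_editor]; (ii) [sso_linked → cond_3]; (iv) [role_viewer → cond_2]; (v) [can_delete ∧ can_publish → role_admin]; (vi) [member_of_group ∧ export_allowed → audit_required]; (ix) [mfa_enrolled ∧ member_of_group → can_read]. ⇒ new: role_editor, cond_3, cond_2, role_admin, audit_required, can_read.
[2] (vii) [can_read ∧ audit_required ∧ role_admin → admin_console]; (x) [can_read ∧ audit_required → break_glass]. ⇒ new: admin_console, break_glass.
[3] (xii) [admin_console ∧ role_editor → owner]. ⇒ new: owner.
[4] (iii) [owner ∧ restricted_mode → can_invite]. ⇒ new: can_invite.
can_invite first appears in round 4.

4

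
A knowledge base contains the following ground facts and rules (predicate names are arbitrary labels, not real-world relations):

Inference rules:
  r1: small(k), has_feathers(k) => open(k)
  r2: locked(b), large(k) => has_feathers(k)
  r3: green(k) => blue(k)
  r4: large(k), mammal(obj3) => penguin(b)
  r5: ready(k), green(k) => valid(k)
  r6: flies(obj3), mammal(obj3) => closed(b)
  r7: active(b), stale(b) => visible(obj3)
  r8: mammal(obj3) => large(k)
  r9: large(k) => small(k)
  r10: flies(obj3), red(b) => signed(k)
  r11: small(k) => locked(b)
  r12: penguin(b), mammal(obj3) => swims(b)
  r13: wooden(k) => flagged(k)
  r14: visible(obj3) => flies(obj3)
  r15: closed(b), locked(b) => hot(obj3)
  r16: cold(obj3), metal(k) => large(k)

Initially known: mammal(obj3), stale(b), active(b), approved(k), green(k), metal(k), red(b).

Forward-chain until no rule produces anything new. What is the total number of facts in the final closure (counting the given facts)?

Round 1: r3 [green(k) => blue(k)]; r7 [active(b), stale(b) => visible(obj3)]; r8 [mammal(obj3) => large(k)]. Adds blue(k), visible(obj3), large(k).
Round 2: r4 [large(k), mammal(obj3) => penguin(b)]; r9 [large(k) => small(k)]; r14 [visible(obj3) => flies(obj3)]. Adds penguin(b), small(k), flies(obj3).
Round 3: r6 [flies(obj3), mammal(obj3) => closed(b)]; r10 [flies(obj3), red(b) => signed(k)]; r11 [small(k) => locked(b)]; r12 [penguin(b), mammal(obj3) => swims(b)]. Adds closed(b), signed(k), locked(b), swims(b).
Round 4: r2 [locked(b), large(k) => has_feathers(k)]; r15 [closed(b), locked(b) => hot(obj3)]. Adds has_feathers(k), hot(obj3).
Round 5: r1 [small(k), has_feathers(k) => open(k)]. Adds open(k).
Closure: {active(b), approved(k), blue(k), closed(b), flies(obj3), green(k), has_feathers(k), hot(obj3), large(k), locked(b), mammal(obj3), metal(k), open(k), penguin(b), red(b), signed(k), small(k), stale(b), swims(b), visible(obj3)} — 20 facts.

20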